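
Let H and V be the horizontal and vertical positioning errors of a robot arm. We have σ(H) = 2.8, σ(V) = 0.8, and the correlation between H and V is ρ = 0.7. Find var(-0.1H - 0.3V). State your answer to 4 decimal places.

0.2301

var(H) = (2.8)² = 7.84;  var(V) = (0.8)² = 0.64
Cov(H,V) = ρ·σ(H)·σ(V) = 0.7·2.8·0.8 = 1.568
var(-0.1H - 0.3V) = (-0.1)²·var(H) + (-0.3)²·var(V) + 2·(-0.1)·(-0.3)·Cov(H,V)
= 0.01·7.84 + 0.09·0.64 + 0.06·1.568 = 0.23008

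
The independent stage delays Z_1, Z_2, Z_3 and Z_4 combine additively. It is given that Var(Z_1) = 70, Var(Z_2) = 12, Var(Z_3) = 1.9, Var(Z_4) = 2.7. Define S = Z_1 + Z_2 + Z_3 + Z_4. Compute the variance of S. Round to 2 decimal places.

By independence, Var(S) = (1)²Var(Z_1) + (1)²Var(Z_2) + (1)²Var(Z_3) + (1)²Var(Z_4)
= (1)²·70 + (1)²·12 + (1)²·1.9 + (1)²·2.7 = 86.6

86.60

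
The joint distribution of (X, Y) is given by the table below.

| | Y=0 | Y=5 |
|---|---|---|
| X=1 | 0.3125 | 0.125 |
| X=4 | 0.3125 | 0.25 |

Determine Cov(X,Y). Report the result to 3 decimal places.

0.586

E[X] = 2.6875,  E[Y] = 1.875
E[XY] = 5.625
Cov(X,Y) = E[XY] − E[X]E[Y] = 5.625 − (2.6875)(1.875) = 0.5859375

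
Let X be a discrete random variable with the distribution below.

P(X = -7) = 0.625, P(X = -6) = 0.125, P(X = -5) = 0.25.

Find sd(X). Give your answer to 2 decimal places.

E[X] = (-7)(0.625) + (-6)(0.125) + (-5)(0.25) = -6.375
E[X²] = (-7)²(0.625) + (-6)²(0.125) + (-5)²(0.25) = 41.375
Var(X) = E[X²] − (E[X])² = 41.375 − (-6.375)² = 0.734375
sd(X) = √0.734375 ≈ 0.86

0.86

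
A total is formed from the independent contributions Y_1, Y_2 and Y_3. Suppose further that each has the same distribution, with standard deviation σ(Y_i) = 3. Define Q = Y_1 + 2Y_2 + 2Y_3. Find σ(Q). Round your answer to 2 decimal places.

9.00

Var(Y_i) = (3)² = 9
By independence, Var(Q) = (1)²Var(Y_1) + (2)²Var(Y_2) + (2)²Var(Y_3)
= (1)²·9 + (2)²·9 + (2)²·9 = 81
σ(Q) = √81 ≈ 9.00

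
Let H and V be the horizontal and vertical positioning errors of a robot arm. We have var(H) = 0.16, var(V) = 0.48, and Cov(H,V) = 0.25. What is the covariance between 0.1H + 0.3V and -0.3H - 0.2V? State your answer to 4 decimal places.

Cov(0.1H + 0.3V, -0.3H - 0.2V) = (0.1)(-0.3)var(H) + (0.3)(-0.2)var(V) + [(0.1)(-0.2) + (0.3)(-0.3)]Cov(H,V)
= -0.03·0.16 + -0.06·0.48 + -0.11·0.25 = -0.0611

-0.0611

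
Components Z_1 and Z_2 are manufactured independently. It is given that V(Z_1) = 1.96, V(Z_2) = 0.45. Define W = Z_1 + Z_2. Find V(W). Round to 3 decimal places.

2.410

By independence, V(W) = (1)²V(Z_1) + (1)²V(Z_2)
= (1)²·1.96 + (1)²·0.45 = 2.41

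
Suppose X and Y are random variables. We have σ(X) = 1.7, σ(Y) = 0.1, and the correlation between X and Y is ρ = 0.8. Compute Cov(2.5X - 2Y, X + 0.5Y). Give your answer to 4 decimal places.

V(X) = (1.7)² = 2.89;  V(Y) = (0.1)² = 0.01
Cov(X,Y) = ρ·σ(X)·σ(Y) = 0.8·1.7·0.1 = 0.136
Cov(2.5X - 2Y, X + 0.5Y) = (2.5)(1)V(X) + (-2)(0.5)V(Y) + [(2.5)(0.5) + (-2)(1)]Cov(X,Y)
= 2.5·2.89 + -1·0.01 + -0.75·0.136 = 7.113

7.1130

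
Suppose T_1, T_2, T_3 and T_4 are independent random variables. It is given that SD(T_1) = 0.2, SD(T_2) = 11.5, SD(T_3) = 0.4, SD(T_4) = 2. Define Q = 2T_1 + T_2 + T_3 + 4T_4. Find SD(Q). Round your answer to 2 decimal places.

14.02

V(T_1) = 0.04, V(T_2) = 132.25, V(T_3) = 0.16, V(T_4) = 4
By independence, V(Q) = (2)²V(T_1) + (1)²V(T_2) + (1)²V(T_3) + (4)²V(T_4)
= (2)²·0.04 + (1)²·132.25 + (1)²·0.16 + (4)²·4 = 196.57
SD(Q) = √196.57 ≈ 14.02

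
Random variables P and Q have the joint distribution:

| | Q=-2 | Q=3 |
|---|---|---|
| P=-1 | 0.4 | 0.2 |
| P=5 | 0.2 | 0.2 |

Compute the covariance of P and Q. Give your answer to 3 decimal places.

E[P] = 1.4,  E[Q] = 0
E[PQ] = 1.2
cov(P,Q) = E[PQ] − E[P]E[Q] = 1.2 − (1.4)(0) = 1.2

1.200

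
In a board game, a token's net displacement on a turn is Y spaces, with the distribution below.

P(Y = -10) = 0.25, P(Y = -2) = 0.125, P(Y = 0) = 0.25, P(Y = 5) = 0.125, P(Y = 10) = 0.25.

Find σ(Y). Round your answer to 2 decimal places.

7.31

E[Y] = (-10)(0.25) + (-2)(0.125) + (0)(0.25) + (5)(0.125) + (10)(0.25) = 0.375
E[Y²] = (-10)²(0.25) + (-2)²(0.125) + (0)²(0.25) + (5)²(0.125) + (10)²(0.25) = 53.625
var(Y) = E[Y²] − (E[Y])² = 53.625 − (0.375)² = 53.484375
σ(Y) = √53.484375 ≈ 7.31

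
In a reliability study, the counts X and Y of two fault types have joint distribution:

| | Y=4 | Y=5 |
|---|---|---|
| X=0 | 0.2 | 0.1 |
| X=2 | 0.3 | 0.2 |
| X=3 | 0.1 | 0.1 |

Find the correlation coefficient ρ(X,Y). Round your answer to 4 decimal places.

0.1100

E[X] = 1.6,  E[Y] = 4.4
E[XY] = 7.1
Cov(X,Y) = E[XY] − E[X]E[Y] = 7.1 − (1.6)(4.4) = 0.06
Var(X) = 1.24,  Var(Y) = 0.24
ρ = 0.06 / √(1.24·0.24) ≈ 0.1100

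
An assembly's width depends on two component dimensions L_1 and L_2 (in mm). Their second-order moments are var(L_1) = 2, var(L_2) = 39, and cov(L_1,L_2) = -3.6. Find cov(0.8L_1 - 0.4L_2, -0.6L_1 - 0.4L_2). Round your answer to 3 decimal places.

5.568

cov(0.8L_1 - 0.4L_2, -0.6L_1 - 0.4L_2) = (0.8)(-0.6)var(L_1) + (-0.4)(-0.4)var(L_2) + [(0.8)(-0.4) + (-0.4)(-0.6)]cov(L_1,L_2)
= -0.48·2 + 0.16·39 + -0.08·-3.6 = 5.568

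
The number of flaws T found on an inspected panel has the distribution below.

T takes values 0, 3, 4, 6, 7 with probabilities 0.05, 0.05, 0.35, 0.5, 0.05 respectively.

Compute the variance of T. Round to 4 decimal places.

E[T] = (0)(0.05) + (3)(0.05) + (4)(0.35) + (6)(0.5) + (7)(0.05) = 4.9
E[T²] = (0)²(0.05) + (3)²(0.05) + (4)²(0.35) + (6)²(0.5) + (7)²(0.05) = 26.5
V(T) = E[T²] − (E[T])² = 26.5 − (4.9)² = 2.49

2.4900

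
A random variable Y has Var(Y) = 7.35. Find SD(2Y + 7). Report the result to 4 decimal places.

Var(2Y + 7) = (2)²·7.35 = 29.4
SD(2Y + 7) = √29.4 ≈ 5.4222

5.4222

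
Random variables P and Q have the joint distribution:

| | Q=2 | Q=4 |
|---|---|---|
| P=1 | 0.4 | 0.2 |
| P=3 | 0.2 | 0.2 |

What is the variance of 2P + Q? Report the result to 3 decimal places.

5.440

E[P] = 1.8,  E[Q] = 2.8,  E[PQ] = 5.2
Var(P) = 4.2 − (1.8)² = 0.96;  Var(Q) = 8.8 − (2.8)² = 0.96
Cov(P,Q) = 5.2 − (1.8)(2.8) = 0.16
Var(2P + Q) = (2)²·0.96 + (1)²·0.96 + 2·(2)·(1)·0.16 = 5.44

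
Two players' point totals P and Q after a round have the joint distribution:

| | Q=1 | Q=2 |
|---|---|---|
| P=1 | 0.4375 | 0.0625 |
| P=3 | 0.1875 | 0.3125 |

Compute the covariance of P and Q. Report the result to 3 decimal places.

E[P] = 2,  E[Q] = 1.375
E[PQ] = 3
Cov(P,Q) = E[PQ] − E[P]E[Q] = 3 − (2)(1.375) = 0.25

0.250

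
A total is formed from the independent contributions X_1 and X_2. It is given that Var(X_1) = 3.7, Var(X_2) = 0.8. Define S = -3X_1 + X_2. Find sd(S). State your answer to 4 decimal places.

5.8395

By independence, Var(S) = (-3)²Var(X_1) + (1)²Var(X_2)
= (-3)²·3.7 + (1)²·0.8 = 34.1
sd(S) = √34.1 ≈ 5.8395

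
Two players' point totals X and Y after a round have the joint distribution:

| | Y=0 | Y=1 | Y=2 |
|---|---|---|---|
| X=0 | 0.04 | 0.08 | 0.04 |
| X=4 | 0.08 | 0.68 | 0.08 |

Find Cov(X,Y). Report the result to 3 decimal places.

E[X] = 3.36,  E[Y] = 1
E[XY] = 3.36
Cov(X,Y) = E[XY] − E[X]E[Y] = 3.36 − (3.36)(1) = 0

0.000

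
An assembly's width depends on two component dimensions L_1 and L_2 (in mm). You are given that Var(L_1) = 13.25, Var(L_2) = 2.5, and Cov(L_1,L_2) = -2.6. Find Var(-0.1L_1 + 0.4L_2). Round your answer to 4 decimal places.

Var(-0.1L_1 + 0.4L_2) = (-0.1)²·Var(L_1) + (0.4)²·Var(L_2) + 2·(-0.1)·(0.4)·Cov(L_1,L_2)
= 0.01·13.25 + 0.16·2.5 + -0.08·-2.6 = 0.7405

0.7405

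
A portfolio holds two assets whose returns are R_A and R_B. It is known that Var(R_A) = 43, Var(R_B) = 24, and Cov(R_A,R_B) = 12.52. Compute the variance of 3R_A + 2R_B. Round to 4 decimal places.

633.2400

Var(3R_A + 2R_B) = (3)²·Var(R_A) + (2)²·Var(R_B) + 2·(3)·(2)·Cov(R_A,R_B)
= 9·43 + 4·24 + 12·12.52 = 633.24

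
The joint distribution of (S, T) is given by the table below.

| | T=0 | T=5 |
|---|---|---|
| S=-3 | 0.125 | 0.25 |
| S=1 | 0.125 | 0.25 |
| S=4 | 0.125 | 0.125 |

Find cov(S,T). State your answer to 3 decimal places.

E[S] = 0.25,  E[T] = 3.125
E[ST] = 0
cov(S,T) = E[ST] − E[S]E[T] = 0 − (0.25)(3.125) = -0.78125

-0.781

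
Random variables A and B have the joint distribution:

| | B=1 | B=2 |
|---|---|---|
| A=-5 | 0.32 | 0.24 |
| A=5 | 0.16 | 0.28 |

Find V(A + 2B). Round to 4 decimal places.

E[A] = -0.6,  E[B] = 1.52,  E[AB] = -0.4
V(A) = 25 − (-0.6)² = 24.64;  V(B) = 2.56 − (1.52)² = 0.2496
Cov(A,B) = -0.4 − (-0.6)(1.52) = 0.512
V(A + 2B) = (1)²·24.64 + (2)²·0.2496 + 2·(1)·(2)·0.512 = 27.6864

27.6864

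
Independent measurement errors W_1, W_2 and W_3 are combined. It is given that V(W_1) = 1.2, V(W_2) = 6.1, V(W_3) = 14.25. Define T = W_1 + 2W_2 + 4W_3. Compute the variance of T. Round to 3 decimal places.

253.600

By independence, V(T) = (1)²V(W_1) + (2)²V(W_2) + (4)²V(W_3)
= (1)²·1.2 + (2)²·6.1 + (4)²·14.25 = 253.6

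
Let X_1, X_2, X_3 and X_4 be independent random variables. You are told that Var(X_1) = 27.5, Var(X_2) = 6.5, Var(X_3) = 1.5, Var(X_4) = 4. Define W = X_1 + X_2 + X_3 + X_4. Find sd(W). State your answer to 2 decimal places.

By independence, Var(W) = (1)²Var(X_1) + (1)²Var(X_2) + (1)²Var(X_3) + (1)²Var(X_4)
= (1)²·27.5 + (1)²·6.5 + (1)²·1.5 + (1)²·4 = 39.5
sd(W) = √39.5 ≈ 6.28

6.28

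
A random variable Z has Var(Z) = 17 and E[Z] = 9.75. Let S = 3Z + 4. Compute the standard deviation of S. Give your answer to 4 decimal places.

Var(3Z + 4) = (3)²·17 = 153
SD(S) = √153 ≈ 12.3693

12.3693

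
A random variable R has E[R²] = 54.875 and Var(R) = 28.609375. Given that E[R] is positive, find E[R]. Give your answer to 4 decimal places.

5.1250

(E[R])² = E[R²] − Var(R) = 54.875 − 28.609375 = 26.265625
E[R] = √26.265625 = 5.125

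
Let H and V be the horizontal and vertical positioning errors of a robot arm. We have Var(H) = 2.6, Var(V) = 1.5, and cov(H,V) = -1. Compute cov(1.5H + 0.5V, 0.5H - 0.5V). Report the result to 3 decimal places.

cov(1.5H + 0.5V, 0.5H - 0.5V) = (1.5)(0.5)Var(H) + (0.5)(-0.5)Var(V) + [(1.5)(-0.5) + (0.5)(0.5)]cov(H,V)
= 0.75·2.6 + -0.25·1.5 + -0.5·-1 = 2.075

2.075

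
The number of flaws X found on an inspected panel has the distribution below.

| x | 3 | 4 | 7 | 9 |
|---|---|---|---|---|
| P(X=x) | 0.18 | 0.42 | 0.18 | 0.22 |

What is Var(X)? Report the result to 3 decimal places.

5.168

E[X] = (3)(0.18) + (4)(0.42) + (7)(0.18) + (9)(0.22) = 5.46
E[X²] = (3)²(0.18) + (4)²(0.42) + (7)²(0.18) + (9)²(0.22) = 34.98
Var(X) = E[X²] − (E[X])² = 34.98 − (5.46)² = 5.1684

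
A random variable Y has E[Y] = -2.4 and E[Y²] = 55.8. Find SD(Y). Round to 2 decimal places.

7.07

Var(Y) = 55.8 − (-2.4)² = 50.04
SD(Y) = √50.04 ≈ 7.07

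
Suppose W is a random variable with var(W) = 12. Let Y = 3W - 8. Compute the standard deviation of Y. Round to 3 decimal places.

10.392

var(3W - 8) = (3)²·12 = 108
SD(Y) = √108 ≈ 10.392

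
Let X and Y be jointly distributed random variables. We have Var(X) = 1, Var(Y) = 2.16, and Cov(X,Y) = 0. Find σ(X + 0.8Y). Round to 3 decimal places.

1.544

Var(X + 0.8Y) = (1)²·Var(X) + (0.8)²·Var(Y) + 2·(1)·(0.8)·Cov(X,Y)
= 1·1 + 0.64·2.16 + 1.6·0 = 2.3824
σ(X + 0.8Y) = √2.3824 ≈ 1.544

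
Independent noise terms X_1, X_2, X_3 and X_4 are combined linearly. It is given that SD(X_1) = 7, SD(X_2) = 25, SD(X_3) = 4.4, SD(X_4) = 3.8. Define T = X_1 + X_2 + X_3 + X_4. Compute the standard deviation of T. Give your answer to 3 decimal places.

26.605

V(X_1) = 49, V(X_2) = 625, V(X_3) = 19.36, V(X_4) = 14.44
By independence, V(T) = (1)²V(X_1) + (1)²V(X_2) + (1)²V(X_3) + (1)²V(X_4)
= (1)²·49 + (1)²·625 + (1)²·19.36 + (1)²·14.44 = 707.8
SD(T) = √707.8 ≈ 26.605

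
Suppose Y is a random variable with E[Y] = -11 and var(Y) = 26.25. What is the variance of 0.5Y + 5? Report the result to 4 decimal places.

var(0.5Y + 5) = (0.5)²·var(Y) = 0.25·26.25 = 6.5625

6.5625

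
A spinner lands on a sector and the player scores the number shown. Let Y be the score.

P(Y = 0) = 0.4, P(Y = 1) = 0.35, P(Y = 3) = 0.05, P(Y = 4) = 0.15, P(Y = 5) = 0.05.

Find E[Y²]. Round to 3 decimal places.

E[Y²] = (0)²(0.4) + (1)²(0.35) + (3)²(0.05) + (4)²(0.15) + (5)²(0.05) = 4.45

4.450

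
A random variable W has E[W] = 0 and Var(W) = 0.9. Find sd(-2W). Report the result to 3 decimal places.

1.897

Var(-2W) = (-2)²·0.9 = 3.6
sd(-2W) = √3.6 ≈ 1.897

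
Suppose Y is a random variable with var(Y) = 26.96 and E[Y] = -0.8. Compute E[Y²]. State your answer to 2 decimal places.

27.60

E[Y²] = var(Y) + (E[Y])² = 26.96 + (-0.8)² = 27.6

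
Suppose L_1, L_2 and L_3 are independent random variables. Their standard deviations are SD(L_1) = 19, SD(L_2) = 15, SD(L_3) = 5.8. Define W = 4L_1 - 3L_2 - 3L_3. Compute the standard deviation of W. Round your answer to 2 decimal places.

Var(L_1) = 361, Var(L_2) = 225, Var(L_3) = 33.64
By independence, Var(W) = (4)²Var(L_1) + (-3)²Var(L_2) + (-3)²Var(L_3)
= (4)²·361 + (-3)²·225 + (-3)²·33.64 = 8103.76
SD(W) = √8103.76 ≈ 90.02

90.02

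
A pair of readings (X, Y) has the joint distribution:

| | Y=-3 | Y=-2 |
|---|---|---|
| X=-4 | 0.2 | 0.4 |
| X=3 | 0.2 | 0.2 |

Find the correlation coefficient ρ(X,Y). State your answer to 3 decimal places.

E[X] = -1.2,  E[Y] = -2.4
E[XY] = 2.6
Cov(X,Y) = E[XY] − E[X]E[Y] = 2.6 − (-1.2)(-2.4) = -0.28
V(X) = 11.76,  V(Y) = 0.24
ρ = -0.28 / √(11.76·0.24) ≈ -0.167

-0.167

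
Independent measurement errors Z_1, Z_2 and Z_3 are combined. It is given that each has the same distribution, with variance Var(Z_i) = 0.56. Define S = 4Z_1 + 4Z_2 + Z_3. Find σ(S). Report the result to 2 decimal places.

4.30

By independence, Var(S) = (4)²Var(Z_1) + (4)²Var(Z_2) + (1)²Var(Z_3)
= (4)²·0.56 + (4)²·0.56 + (1)²·0.56 = 18.48
σ(S) = √18.48 ≈ 4.30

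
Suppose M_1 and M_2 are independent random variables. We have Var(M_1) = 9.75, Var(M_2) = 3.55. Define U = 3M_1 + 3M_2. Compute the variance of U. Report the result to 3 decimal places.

By independence, Var(U) = (3)²Var(M_1) + (3)²Var(M_2)
= (3)²·9.75 + (3)²·3.55 = 119.7

119.700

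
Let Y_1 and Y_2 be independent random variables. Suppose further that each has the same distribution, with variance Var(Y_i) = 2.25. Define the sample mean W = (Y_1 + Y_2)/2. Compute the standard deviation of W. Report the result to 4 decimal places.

By independence, Var(W) = (0.5)²Var(Y_1) + (0.5)²Var(Y_2)
= (0.5)²·2.25 + (0.5)²·2.25 = 1.125
sd(W) = √1.125 ≈ 1.0607

1.0607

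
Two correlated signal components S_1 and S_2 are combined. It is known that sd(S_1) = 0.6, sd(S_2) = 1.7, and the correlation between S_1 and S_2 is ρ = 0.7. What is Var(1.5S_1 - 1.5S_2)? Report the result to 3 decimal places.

4.100

Var(S_1) = (0.6)² = 0.36;  Var(S_2) = (1.7)² = 2.89
Cov(S_1,S_2) = ρ·sd(S_1)·sd(S_2) = 0.7·0.6·1.7 = 0.714
Var(1.5S_1 - 1.5S_2) = (1.5)²·Var(S_1) + (-1.5)²·Var(S_2) + 2·(1.5)·(-1.5)·Cov(S_1,S_2)
= 2.25·0.36 + 2.25·2.89 + -4.5·0.714 = 4.0995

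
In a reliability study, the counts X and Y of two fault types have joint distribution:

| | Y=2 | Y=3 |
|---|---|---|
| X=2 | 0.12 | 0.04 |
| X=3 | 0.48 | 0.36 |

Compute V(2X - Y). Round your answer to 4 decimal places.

E[X] = 2.84,  E[Y] = 2.4,  E[XY] = 6.84
V(X) = 8.2 − (2.84)² = 0.1344;  V(Y) = 6 − (2.4)² = 0.24
Cov(X,Y) = 6.84 − (2.84)(2.4) = 0.024
V(2X - Y) = (2)²·0.1344 + (-1)²·0.24 + 2·(2)·(-1)·0.024 = 0.6816

0.6816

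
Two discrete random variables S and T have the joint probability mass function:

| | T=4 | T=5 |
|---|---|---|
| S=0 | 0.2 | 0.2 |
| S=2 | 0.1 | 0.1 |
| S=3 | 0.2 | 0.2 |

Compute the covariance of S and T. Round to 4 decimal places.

0.0000

E[S] = 1.6,  E[T] = 4.5
E[ST] = 7.2
Cov(S,T) = E[ST] − E[S]E[T] = 7.2 − (1.6)(4.5) = 0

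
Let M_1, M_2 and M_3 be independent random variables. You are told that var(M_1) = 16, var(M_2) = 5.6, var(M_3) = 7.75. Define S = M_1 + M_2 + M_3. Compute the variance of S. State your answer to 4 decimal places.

29.3500

By independence, var(S) = (1)²var(M_1) + (1)²var(M_2) + (1)²var(M_3)
= (1)²·16 + (1)²·5.6 + (1)²·7.75 = 29.35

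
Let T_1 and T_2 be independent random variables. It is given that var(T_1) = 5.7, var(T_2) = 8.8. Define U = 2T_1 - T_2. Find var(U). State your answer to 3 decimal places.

31.600

By independence, var(U) = (2)²var(T_1) + (-1)²var(T_2)
= (2)²·5.7 + (-1)²·8.8 = 31.6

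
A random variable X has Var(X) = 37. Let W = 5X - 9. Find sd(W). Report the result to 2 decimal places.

Var(5X - 9) = (5)²·37 = 925
sd(W) = √925 ≈ 30.41

30.41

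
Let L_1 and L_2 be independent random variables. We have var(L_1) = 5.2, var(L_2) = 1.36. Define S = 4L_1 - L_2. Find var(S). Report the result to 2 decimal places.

By independence, var(S) = (4)²var(L_1) + (-1)²var(L_2)
= (4)²·5.2 + (-1)²·1.36 = 84.56

84.56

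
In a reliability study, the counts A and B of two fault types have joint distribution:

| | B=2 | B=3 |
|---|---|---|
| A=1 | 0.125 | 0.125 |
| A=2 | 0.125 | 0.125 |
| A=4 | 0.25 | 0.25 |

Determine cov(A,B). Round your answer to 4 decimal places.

0.0000

E[A] = 2.75,  E[B] = 2.5
E[AB] = 6.875
cov(A,B) = E[AB] − E[A]E[B] = 6.875 − (2.75)(2.5) = 0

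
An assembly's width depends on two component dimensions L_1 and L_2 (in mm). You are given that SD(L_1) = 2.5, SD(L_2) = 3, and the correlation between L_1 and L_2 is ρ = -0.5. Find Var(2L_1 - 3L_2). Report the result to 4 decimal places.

Var(L_1) = (2.5)² = 6.25;  Var(L_2) = (3)² = 9
cov(L_1,L_2) = ρ·SD(L_1)·SD(L_2) = -0.5·2.5·3 = -3.75
Var(2L_1 - 3L_2) = (2)²·Var(L_1) + (-3)²·Var(L_2) + 2·(2)·(-3)·cov(L_1,L_2)
= 4·6.25 + 9·9 + -12·-3.75 = 151

151.0000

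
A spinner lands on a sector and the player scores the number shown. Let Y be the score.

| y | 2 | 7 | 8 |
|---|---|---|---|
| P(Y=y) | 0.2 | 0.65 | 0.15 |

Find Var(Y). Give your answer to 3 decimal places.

E[Y] = (2)(0.2) + (7)(0.65) + (8)(0.15) = 6.15
E[Y²] = (2)²(0.2) + (7)²(0.65) + (8)²(0.15) = 42.25
Var(Y) = E[Y²] − (E[Y])² = 42.25 − (6.15)² = 4.4275

4.428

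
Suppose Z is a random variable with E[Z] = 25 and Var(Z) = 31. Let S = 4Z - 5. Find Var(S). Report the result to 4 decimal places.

Var(4Z - 5) = (4)²·Var(Z) = 16·31 = 496

496.0000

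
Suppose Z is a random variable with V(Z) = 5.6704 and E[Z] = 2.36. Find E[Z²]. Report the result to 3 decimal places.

E[Z²] = V(Z) + (E[Z])² = 5.6704 + (2.36)² = 11.24

11.240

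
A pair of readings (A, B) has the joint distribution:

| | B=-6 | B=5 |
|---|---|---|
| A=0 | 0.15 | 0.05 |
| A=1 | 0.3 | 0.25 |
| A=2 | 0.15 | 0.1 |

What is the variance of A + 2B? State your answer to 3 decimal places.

E[A] = 1.05,  E[B] = -1.6,  E[AB] = -1.35
Var(A) = 1.55 − (1.05)² = 0.4475;  Var(B) = 31.6 − (-1.6)² = 29.04
cov(A,B) = -1.35 − (1.05)(-1.6) = 0.33
Var(A + 2B) = (1)²·0.4475 + (2)²·29.04 + 2·(1)·(2)·0.33 = 117.9275

117.928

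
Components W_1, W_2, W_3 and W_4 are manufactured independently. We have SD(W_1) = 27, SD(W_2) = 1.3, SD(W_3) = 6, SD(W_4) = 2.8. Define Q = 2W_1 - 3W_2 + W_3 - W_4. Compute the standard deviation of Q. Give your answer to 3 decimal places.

Var(W_1) = 729, Var(W_2) = 1.69, Var(W_3) = 36, Var(W_4) = 7.84
By independence, Var(Q) = (2)²Var(W_1) + (-3)²Var(W_2) + (1)²Var(W_3) + (-1)²Var(W_4)
= (2)²·729 + (-3)²·1.69 + (1)²·36 + (-1)²·7.84 = 2975.05
SD(Q) = √2975.05 ≈ 54.544

54.544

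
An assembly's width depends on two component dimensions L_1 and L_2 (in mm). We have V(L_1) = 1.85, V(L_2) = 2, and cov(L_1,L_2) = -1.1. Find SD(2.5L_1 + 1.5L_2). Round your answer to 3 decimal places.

2.795

V(2.5L_1 + 1.5L_2) = (2.5)²·V(L_1) + (1.5)²·V(L_2) + 2·(2.5)·(1.5)·cov(L_1,L_2)
= 6.25·1.85 + 2.25·2 + 7.5·-1.1 = 7.8125
SD(2.5L_1 + 1.5L_2) = √7.8125 ≈ 2.795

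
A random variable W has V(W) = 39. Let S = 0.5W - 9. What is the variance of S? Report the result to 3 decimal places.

V(0.5W - 9) = (0.5)²·V(W) = 0.25·39 = 9.75

9.750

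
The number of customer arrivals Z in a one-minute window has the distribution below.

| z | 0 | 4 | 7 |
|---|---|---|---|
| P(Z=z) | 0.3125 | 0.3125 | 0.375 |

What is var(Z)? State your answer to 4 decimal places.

E[Z] = (0)(0.3125) + (4)(0.3125) + (7)(0.375) = 3.875
E[Z²] = (0)²(0.3125) + (4)²(0.3125) + (7)²(0.375) = 23.375
var(Z) = E[Z²] − (E[Z])² = 23.375 − (3.875)² = 8.359375

8.3594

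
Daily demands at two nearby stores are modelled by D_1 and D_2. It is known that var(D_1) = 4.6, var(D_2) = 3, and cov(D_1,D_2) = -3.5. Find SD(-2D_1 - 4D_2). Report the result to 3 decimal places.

var(-2D_1 - 4D_2) = (-2)²·var(D_1) + (-4)²·var(D_2) + 2·(-2)·(-4)·cov(D_1,D_2)
= 4·4.6 + 16·3 + 16·-3.5 = 10.4
SD(-2D_1 - 4D_2) = √10.4 ≈ 3.225

3.225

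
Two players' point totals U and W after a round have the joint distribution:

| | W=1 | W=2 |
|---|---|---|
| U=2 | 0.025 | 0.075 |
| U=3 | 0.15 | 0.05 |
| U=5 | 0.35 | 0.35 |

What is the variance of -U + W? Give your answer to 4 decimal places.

E[U] = 4.3,  E[W] = 1.475,  E[UW] = 6.35
Var(U) = 19.7 − (4.3)² = 1.21;  Var(W) = 2.425 − (1.475)² = 0.249375
Cov(U,W) = 6.35 − (4.3)(1.475) = 0.0075
Var(-U + W) = (-1)²·1.21 + (1)²·0.249375 + 2·(-1)·(1)·0.0075 = 1.444375

1.4444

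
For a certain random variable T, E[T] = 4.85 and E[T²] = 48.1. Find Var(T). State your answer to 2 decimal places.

Var(T) = 48.1 − (4.85)² = 24.5775

24.58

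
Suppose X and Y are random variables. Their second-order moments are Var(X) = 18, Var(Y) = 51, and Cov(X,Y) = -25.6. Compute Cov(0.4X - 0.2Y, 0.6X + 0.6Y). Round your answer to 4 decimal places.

Cov(0.4X - 0.2Y, 0.6X + 0.6Y) = (0.4)(0.6)Var(X) + (-0.2)(0.6)Var(Y) + [(0.4)(0.6) + (-0.2)(0.6)]Cov(X,Y)
= 0.24·18 + -0.12·51 + 0.12·-25.6 = -4.872

-4.8720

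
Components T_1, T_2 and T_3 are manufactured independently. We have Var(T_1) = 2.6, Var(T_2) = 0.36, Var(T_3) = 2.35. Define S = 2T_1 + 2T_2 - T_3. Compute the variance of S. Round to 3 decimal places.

14.190

By independence, Var(S) = (2)²Var(T_1) + (2)²Var(T_2) + (-1)²Var(T_3)
= (2)²·2.6 + (2)²·0.36 + (-1)²·2.35 = 14.19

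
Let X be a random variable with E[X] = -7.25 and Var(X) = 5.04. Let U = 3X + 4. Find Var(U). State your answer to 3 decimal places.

Var(3X + 4) = (3)²·Var(X) = 9·5.04 = 45.36

45.360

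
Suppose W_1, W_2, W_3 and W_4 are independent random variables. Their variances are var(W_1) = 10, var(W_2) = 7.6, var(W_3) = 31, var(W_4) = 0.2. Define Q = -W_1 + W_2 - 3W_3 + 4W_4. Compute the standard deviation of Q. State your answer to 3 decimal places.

By independence, var(Q) = (-1)²var(W_1) + (1)²var(W_2) + (-3)²var(W_3) + (4)²var(W_4)
= (-1)²·10 + (1)²·7.6 + (-3)²·31 + (4)²·0.2 = 299.8
σ(Q) = √299.8 ≈ 17.315

17.315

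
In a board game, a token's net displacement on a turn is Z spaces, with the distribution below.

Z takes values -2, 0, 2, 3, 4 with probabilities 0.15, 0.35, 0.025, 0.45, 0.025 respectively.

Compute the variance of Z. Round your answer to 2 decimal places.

E[Z] = (-2)(0.15) + (0)(0.35) + (2)(0.025) + (3)(0.45) + (4)(0.025) = 1.2
E[Z²] = (-2)²(0.15) + (0)²(0.35) + (2)²(0.025) + (3)²(0.45) + (4)²(0.025) = 5.15
V(Z) = E[Z²] − (E[Z])² = 5.15 − (1.2)² = 3.71

3.71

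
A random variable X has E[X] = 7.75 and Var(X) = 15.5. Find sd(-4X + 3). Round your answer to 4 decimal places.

Var(-4X + 3) = (-4)²·15.5 = 248
sd(-4X + 3) = √248 ≈ 15.7480

15.7480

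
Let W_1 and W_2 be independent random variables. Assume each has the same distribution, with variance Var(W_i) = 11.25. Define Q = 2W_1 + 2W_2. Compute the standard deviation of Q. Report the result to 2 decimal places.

By independence, Var(Q) = (2)²Var(W_1) + (2)²Var(W_2)
= (2)²·11.25 + (2)²·11.25 = 90
σ(Q) = √90 ≈ 9.49

9.49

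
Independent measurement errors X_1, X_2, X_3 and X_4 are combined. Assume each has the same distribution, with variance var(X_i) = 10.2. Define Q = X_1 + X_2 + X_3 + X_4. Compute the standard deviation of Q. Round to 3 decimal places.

By independence, var(Q) = (1)²var(X_1) + (1)²var(X_2) + (1)²var(X_3) + (1)²var(X_4)
= (1)²·10.2 + (1)²·10.2 + (1)²·10.2 + (1)²·10.2 = 40.8
SD(Q) = √40.8 ≈ 6.387

6.387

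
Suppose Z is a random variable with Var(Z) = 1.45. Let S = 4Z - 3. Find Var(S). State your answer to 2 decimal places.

23.20

Var(4Z - 3) = (4)²·Var(Z) = 16·1.45 = 23.2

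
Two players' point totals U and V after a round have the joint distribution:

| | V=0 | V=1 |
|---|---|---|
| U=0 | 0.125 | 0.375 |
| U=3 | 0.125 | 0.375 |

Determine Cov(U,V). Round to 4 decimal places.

0.0000

E[U] = 1.5,  E[V] = 0.75
E[UV] = 1.125
Cov(U,V) = E[UV] − E[U]E[V] = 1.125 − (1.5)(0.75) = 0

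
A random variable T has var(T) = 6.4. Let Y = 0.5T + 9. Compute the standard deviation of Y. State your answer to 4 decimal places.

var(0.5T + 9) = (0.5)²·6.4 = 1.6
SD(Y) = √1.6 ≈ 1.2649

1.2649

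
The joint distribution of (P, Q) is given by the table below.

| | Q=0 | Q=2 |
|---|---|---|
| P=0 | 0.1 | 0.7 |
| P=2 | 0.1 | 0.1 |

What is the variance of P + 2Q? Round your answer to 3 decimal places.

E[P] = 0.4,  E[Q] = 1.6,  E[PQ] = 0.4
Var(P) = 0.8 − (0.4)² = 0.64;  Var(Q) = 3.2 − (1.6)² = 0.64
Cov(P,Q) = 0.4 − (0.4)(1.6) = -0.24
Var(P + 2Q) = (1)²·0.64 + (2)²·0.64 + 2·(1)·(2)·-0.24 = 2.24

2.240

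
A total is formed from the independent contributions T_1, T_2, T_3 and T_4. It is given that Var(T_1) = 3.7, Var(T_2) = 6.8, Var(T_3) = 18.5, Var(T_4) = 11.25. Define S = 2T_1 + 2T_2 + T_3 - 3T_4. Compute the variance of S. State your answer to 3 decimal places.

161.750

By independence, Var(S) = (2)²Var(T_1) + (2)²Var(T_2) + (1)²Var(T_3) + (-3)²Var(T_4)
= (2)²·3.7 + (2)²·6.8 + (1)²·18.5 + (-3)²·11.25 = 161.75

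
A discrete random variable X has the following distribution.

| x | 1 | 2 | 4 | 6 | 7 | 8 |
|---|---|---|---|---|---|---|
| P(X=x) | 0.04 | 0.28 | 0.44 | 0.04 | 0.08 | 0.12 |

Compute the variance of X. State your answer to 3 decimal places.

4.266

E[X] = (1)(0.04) + (2)(0.28) + (4)(0.44) + (6)(0.04) + (7)(0.08) + (8)(0.12) = 4.12
E[X²] = (1)²(0.04) + (2)²(0.28) + (4)²(0.44) + (6)²(0.04) + (7)²(0.08) + (8)²(0.12) = 21.24
var(X) = E[X²] − (E[X])² = 21.24 − (4.12)² = 4.2656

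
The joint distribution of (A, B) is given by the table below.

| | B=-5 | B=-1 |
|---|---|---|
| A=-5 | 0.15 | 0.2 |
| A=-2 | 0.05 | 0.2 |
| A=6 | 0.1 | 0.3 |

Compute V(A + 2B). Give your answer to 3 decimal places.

E[A] = 0.15,  E[B] = -2.2,  E[AB] = 0.85
V(A) = 24.15 − (0.15)² = 24.1275;  V(B) = 8.2 − (-2.2)² = 3.36
Cov(A,B) = 0.85 − (0.15)(-2.2) = 1.18
V(A + 2B) = (1)²·24.1275 + (2)²·3.36 + 2·(1)·(2)·1.18 = 42.2875

42.288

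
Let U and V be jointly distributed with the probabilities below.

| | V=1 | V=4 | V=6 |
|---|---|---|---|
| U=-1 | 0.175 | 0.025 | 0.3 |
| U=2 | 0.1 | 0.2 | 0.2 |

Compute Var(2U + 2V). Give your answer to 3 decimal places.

27.078

E[U] = 0.5,  E[V] = 4.175,  E[UV] = 2.125
Var(U) = 2.5 − (0.5)² = 2.25;  Var(V) = 21.875 − (4.175)² = 4.444375
cov(U,V) = 2.125 − (0.5)(4.175) = 0.0375
Var(2U + 2V) = (2)²·2.25 + (2)²·4.444375 + 2·(2)·(2)·0.0375 = 27.0775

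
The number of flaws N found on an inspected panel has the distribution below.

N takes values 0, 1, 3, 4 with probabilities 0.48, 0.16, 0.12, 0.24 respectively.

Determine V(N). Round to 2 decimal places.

E[N] = (0)(0.48) + (1)(0.16) + (3)(0.12) + (4)(0.24) = 1.48
E[N²] = (0)²(0.48) + (1)²(0.16) + (3)²(0.12) + (4)²(0.24) = 5.08
V(N) = E[N²] − (E[N])² = 5.08 − (1.48)² = 2.8896

2.89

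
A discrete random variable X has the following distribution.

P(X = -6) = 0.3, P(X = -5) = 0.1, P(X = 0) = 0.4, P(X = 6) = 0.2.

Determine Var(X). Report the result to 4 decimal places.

19.2900

E[X] = (-6)(0.3) + (-5)(0.1) + (0)(0.4) + (6)(0.2) = -1.1
E[X²] = (-6)²(0.3) + (-5)²(0.1) + (0)²(0.4) + (6)²(0.2) = 20.5
Var(X) = E[X²] − (E[X])² = 20.5 − (-1.1)² = 19.29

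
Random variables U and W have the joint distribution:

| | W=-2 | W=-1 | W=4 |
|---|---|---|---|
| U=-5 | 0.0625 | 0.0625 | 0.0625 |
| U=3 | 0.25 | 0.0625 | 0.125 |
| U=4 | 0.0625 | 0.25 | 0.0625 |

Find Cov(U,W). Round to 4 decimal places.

-0.7656

E[U] = 1.875,  E[W] = -0.125
E[UW] = -1
Cov(U,W) = E[UW] − E[U]E[W] = -1 − (1.875)(-0.125) = -0.765625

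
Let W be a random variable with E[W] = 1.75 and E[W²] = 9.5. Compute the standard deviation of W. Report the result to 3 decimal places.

V(W) = 9.5 − (1.75)² = 6.4375
SD(W) = √6.4375 ≈ 2.537

2.537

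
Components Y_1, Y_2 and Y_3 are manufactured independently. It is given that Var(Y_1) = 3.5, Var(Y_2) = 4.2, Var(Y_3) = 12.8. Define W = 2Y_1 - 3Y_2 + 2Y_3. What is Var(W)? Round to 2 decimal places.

By independence, Var(W) = (2)²Var(Y_1) + (-3)²Var(Y_2) + (2)²Var(Y_3)
= (2)²·3.5 + (-3)²·4.2 + (2)²·12.8 = 103

103.00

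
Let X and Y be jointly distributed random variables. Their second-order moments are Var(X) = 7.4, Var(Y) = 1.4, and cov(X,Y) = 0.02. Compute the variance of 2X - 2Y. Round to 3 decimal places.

35.040

Var(2X - 2Y) = (2)²·Var(X) + (-2)²·Var(Y) + 2·(2)·(-2)·cov(X,Y)
= 4·7.4 + 4·1.4 + -8·0.02 = 35.04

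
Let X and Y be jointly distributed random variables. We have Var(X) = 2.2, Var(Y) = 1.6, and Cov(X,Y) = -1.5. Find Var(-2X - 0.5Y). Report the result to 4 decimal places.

6.2000

Var(-2X - 0.5Y) = (-2)²·Var(X) + (-0.5)²·Var(Y) + 2·(-2)·(-0.5)·Cov(X,Y)
= 4·2.2 + 0.25·1.6 + 2·-1.5 = 6.2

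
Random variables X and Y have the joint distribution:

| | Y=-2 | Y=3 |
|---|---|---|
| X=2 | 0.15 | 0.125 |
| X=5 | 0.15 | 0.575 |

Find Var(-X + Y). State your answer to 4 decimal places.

5.0194

E[X] = 4.175,  E[Y] = 1.5,  E[XY] = 7.275
Var(X) = 19.225 − (4.175)² = 1.794375;  Var(Y) = 7.5 − (1.5)² = 5.25
cov(X,Y) = 7.275 − (4.175)(1.5) = 1.0125
Var(-X + Y) = (-1)²·1.794375 + (1)²·5.25 + 2·(-1)·(1)·1.0125 = 5.019375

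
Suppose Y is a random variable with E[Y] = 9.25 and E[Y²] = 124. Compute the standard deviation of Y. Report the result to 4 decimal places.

6.1998

Var(Y) = 124 − (9.25)² = 38.4375
σ(Y) = √38.4375 ≈ 6.1998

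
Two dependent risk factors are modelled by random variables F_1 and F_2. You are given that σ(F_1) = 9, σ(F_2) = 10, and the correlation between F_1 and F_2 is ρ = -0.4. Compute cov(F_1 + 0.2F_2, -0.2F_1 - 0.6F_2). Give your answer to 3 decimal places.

-5.160

V(F_1) = (9)² = 81;  V(F_2) = (10)² = 100
cov(F_1,F_2) = ρ·σ(F_1)·σ(F_2) = -0.4·9·10 = -36
cov(F_1 + 0.2F_2, -0.2F_1 - 0.6F_2) = (1)(-0.2)V(F_1) + (0.2)(-0.6)V(F_2) + [(1)(-0.6) + (0.2)(-0.2)]cov(F_1,F_2)
= -0.2·81 + -0.12·100 + -0.64·-36 = -5.16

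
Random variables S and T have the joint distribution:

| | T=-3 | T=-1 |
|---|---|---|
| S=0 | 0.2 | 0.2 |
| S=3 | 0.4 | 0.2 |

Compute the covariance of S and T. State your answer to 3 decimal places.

-0.240

E[S] = 1.8,  E[T] = -2.2
E[ST] = -4.2
cov(S,T) = E[ST] − E[S]E[T] = -4.2 − (1.8)(-2.2) = -0.24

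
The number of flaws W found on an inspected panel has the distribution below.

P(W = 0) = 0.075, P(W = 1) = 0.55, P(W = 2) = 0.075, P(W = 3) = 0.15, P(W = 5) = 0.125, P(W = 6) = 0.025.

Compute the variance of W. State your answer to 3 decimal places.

E[W] = (0)(0.075) + (1)(0.55) + (2)(0.075) + (3)(0.15) + (5)(0.125) + (6)(0.025) = 1.925
E[W²] = (0)²(0.075) + (1)²(0.55) + (2)²(0.075) + (3)²(0.15) + (5)²(0.125) + (6)²(0.025) = 6.225
Var(W) = E[W²] − (E[W])² = 6.225 − (1.925)² = 2.519375

2.519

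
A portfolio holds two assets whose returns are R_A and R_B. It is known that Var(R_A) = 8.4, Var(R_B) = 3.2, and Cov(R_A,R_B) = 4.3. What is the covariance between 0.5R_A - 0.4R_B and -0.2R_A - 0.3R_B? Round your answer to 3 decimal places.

-0.757

Cov(0.5R_A - 0.4R_B, -0.2R_A - 0.3R_B) = (0.5)(-0.2)Var(R_A) + (-0.4)(-0.3)Var(R_B) + [(0.5)(-0.3) + (-0.4)(-0.2)]Cov(R_A,R_B)
= -0.1·8.4 + 0.12·3.2 + -0.07·4.3 = -0.757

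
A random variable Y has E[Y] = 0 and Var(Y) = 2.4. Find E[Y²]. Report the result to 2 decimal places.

2.40

E[Y²] = Var(Y) + (E[Y])² = 2.4 + (0)² = 2.4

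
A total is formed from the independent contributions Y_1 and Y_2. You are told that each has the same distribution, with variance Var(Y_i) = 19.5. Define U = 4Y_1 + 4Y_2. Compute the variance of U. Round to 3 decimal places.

624.000

By independence, Var(U) = (4)²Var(Y_1) + (4)²Var(Y_2)
= (4)²·19.5 + (4)²·19.5 = 624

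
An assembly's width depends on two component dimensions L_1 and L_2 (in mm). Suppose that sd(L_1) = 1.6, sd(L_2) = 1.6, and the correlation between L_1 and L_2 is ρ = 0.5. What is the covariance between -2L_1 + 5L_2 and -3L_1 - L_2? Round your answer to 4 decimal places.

-14.0800

V(L_1) = (1.6)² = 2.56;  V(L_2) = (1.6)² = 2.56
Cov(L_1,L_2) = ρ·sd(L_1)·sd(L_2) = 0.5·1.6·1.6 = 1.28
Cov(-2L_1 + 5L_2, -3L_1 - L_2) = (-2)(-3)V(L_1) + (5)(-1)V(L_2) + [(-2)(-1) + (5)(-3)]Cov(L_1,L_2)
= 6·2.56 + -5·2.56 + -13·1.28 = -14.08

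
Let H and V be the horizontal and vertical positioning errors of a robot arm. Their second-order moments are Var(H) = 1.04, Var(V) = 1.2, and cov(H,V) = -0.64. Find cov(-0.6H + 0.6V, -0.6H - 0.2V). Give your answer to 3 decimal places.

0.384

cov(-0.6H + 0.6V, -0.6H - 0.2V) = (-0.6)(-0.6)Var(H) + (0.6)(-0.2)Var(V) + [(-0.6)(-0.2) + (0.6)(-0.6)]cov(H,V)
= 0.36·1.04 + -0.12·1.2 + -0.24·-0.64 = 0.384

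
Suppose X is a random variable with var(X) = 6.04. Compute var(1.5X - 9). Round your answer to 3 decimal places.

var(1.5X - 9) = (1.5)²·var(X) = 2.25·6.04 = 13.59

13.590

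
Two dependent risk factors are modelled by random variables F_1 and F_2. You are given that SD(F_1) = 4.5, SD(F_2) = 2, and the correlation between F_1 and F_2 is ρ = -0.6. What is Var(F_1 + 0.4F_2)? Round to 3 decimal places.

16.570

Var(F_1) = (4.5)² = 20.25;  Var(F_2) = (2)² = 4
cov(F_1,F_2) = ρ·SD(F_1)·SD(F_2) = -0.6·4.5·2 = -5.4
Var(F_1 + 0.4F_2) = (1)²·Var(F_1) + (0.4)²·Var(F_2) + 2·(1)·(0.4)·cov(F_1,F_2)
= 1·20.25 + 0.16·4 + 0.8·-5.4 = 16.57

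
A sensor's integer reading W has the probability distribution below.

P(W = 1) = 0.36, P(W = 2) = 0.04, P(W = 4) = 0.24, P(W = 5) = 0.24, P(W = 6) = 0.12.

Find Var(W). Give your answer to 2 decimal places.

E[W] = (1)(0.36) + (2)(0.04) + (4)(0.24) + (5)(0.24) + (6)(0.12) = 3.32
E[W²] = (1)²(0.36) + (2)²(0.04) + (4)²(0.24) + (5)²(0.24) + (6)²(0.12) = 14.68
Var(W) = E[W²] − (E[W])² = 14.68 − (3.32)² = 3.6576

3.66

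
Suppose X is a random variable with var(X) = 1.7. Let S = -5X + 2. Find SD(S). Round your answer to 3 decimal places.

var(-5X + 2) = (-5)²·1.7 = 42.5
SD(S) = √42.5 ≈ 6.519

6.519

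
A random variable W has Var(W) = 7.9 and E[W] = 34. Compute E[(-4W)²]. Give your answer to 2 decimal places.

18622.40

E[-4W] = -4·34 = -136
Var(-4W) = (-4)²·7.9 = 126.4
E[(-4W)²] = Var((-4W)) + (E[(-4W)])² = 126.4 + (-136)² = 18622.4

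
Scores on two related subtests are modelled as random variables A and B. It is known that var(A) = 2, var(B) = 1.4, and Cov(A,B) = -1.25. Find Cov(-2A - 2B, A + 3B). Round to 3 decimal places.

-2.400

Cov(-2A - 2B, A + 3B) = (-2)(1)var(A) + (-2)(3)var(B) + [(-2)(3) + (-2)(1)]Cov(A,B)
= -2·2 + -6·1.4 + -8·-1.25 = -2.4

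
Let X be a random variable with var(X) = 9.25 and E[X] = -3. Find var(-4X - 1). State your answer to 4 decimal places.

148.0000

var(-4X - 1) = (-4)²·var(X) = 16·9.25 = 148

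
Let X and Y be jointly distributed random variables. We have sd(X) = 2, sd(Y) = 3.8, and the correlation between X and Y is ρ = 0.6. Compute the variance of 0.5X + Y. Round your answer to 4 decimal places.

Var(X) = (2)² = 4;  Var(Y) = (3.8)² = 14.44
cov(X,Y) = ρ·sd(X)·sd(Y) = 0.6·2·3.8 = 4.56
Var(0.5X + Y) = (0.5)²·Var(X) + (1)²·Var(Y) + 2·(0.5)·(1)·cov(X,Y)
= 0.25·4 + 1·14.44 + 1·4.56 = 20

20.0000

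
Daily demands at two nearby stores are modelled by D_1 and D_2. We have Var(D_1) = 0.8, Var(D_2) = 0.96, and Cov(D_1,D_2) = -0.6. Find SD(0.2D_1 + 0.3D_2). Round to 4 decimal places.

Var(0.2D_1 + 0.3D_2) = (0.2)²·Var(D_1) + (0.3)²·Var(D_2) + 2·(0.2)·(0.3)·Cov(D_1,D_2)
= 0.04·0.8 + 0.09·0.96 + 0.12·-0.6 = 0.0464
SD(0.2D_1 + 0.3D_2) = √0.0464 ≈ 0.2154

0.2154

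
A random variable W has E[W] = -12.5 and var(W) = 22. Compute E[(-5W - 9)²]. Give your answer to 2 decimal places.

3412.25

E[-5W - 9] = -5·-12.5 − 9 = 53.5
var(-5W - 9) = (-5)²·22 = 550
E[(-5W - 9)²] = var((-5W - 9)) + (E[(-5W - 9)])² = 550 + (53.5)² = 3412.25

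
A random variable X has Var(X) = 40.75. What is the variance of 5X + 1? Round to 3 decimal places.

Var(5X + 1) = (5)²·Var(X) = 25·40.75 = 1018.75

1018.750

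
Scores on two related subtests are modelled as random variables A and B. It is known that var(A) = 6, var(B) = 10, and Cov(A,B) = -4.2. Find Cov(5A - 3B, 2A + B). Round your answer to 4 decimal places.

34.2000

Cov(5A - 3B, 2A + B) = (5)(2)var(A) + (-3)(1)var(B) + [(5)(1) + (-3)(2)]Cov(A,B)
= 10·6 + -3·10 + -1·-4.2 = 34.2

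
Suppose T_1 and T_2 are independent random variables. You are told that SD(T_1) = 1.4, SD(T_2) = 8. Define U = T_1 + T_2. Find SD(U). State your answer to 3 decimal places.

8.122

Var(T_1) = 1.96, Var(T_2) = 64
By independence, Var(U) = (1)²Var(T_1) + (1)²Var(T_2)
= (1)²·1.96 + (1)²·64 = 65.96
SD(U) = √65.96 ≈ 8.122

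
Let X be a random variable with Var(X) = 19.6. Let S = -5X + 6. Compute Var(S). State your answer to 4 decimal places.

Var(-5X + 6) = (-5)²·Var(X) = 25·19.6 = 490

490.0000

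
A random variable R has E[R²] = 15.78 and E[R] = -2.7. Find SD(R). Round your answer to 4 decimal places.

Var(R) = 15.78 − (-2.7)² = 8.49
SD(R) = √8.49 ≈ 2.9138

2.9138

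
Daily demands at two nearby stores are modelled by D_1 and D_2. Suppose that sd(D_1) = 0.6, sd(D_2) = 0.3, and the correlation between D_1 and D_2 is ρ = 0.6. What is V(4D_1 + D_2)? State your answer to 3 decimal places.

6.714

V(D_1) = (0.6)² = 0.36;  V(D_2) = (0.3)² = 0.09
cov(D_1,D_2) = ρ·sd(D_1)·sd(D_2) = 0.6·0.6·0.3 = 0.108
V(4D_1 + D_2) = (4)²·V(D_1) + (1)²·V(D_2) + 2·(4)·(1)·cov(D_1,D_2)
= 16·0.36 + 1·0.09 + 8·0.108 = 6.714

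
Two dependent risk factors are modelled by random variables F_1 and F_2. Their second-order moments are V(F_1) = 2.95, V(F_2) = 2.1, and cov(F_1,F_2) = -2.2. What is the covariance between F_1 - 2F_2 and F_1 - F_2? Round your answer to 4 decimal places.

cov(F_1 - 2F_2, F_1 - F_2) = (1)(1)V(F_1) + (-2)(-1)V(F_2) + [(1)(-1) + (-2)(1)]cov(F_1,F_2)
= 1·2.95 + 2·2.1 + -3·-2.2 = 13.75

13.7500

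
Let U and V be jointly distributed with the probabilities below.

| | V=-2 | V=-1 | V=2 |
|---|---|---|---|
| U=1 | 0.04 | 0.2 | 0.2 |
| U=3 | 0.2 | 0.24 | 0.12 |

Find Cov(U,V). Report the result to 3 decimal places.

-0.486

E[U] = 2.12,  E[V] = -0.28
E[UV] = -1.08
Cov(U,V) = E[UV] − E[U]E[V] = -1.08 − (2.12)(-0.28) = -0.4864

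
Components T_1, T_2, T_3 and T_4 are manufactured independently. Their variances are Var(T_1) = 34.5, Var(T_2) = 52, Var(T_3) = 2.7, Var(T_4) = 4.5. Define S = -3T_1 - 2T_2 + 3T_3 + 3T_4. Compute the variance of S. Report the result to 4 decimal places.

By independence, Var(S) = (-3)²Var(T_1) + (-2)²Var(T_2) + (3)²Var(T_3) + (3)²Var(T_4)
= (-3)²·34.5 + (-2)²·52 + (3)²·2.7 + (3)²·4.5 = 583.3

583.3000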